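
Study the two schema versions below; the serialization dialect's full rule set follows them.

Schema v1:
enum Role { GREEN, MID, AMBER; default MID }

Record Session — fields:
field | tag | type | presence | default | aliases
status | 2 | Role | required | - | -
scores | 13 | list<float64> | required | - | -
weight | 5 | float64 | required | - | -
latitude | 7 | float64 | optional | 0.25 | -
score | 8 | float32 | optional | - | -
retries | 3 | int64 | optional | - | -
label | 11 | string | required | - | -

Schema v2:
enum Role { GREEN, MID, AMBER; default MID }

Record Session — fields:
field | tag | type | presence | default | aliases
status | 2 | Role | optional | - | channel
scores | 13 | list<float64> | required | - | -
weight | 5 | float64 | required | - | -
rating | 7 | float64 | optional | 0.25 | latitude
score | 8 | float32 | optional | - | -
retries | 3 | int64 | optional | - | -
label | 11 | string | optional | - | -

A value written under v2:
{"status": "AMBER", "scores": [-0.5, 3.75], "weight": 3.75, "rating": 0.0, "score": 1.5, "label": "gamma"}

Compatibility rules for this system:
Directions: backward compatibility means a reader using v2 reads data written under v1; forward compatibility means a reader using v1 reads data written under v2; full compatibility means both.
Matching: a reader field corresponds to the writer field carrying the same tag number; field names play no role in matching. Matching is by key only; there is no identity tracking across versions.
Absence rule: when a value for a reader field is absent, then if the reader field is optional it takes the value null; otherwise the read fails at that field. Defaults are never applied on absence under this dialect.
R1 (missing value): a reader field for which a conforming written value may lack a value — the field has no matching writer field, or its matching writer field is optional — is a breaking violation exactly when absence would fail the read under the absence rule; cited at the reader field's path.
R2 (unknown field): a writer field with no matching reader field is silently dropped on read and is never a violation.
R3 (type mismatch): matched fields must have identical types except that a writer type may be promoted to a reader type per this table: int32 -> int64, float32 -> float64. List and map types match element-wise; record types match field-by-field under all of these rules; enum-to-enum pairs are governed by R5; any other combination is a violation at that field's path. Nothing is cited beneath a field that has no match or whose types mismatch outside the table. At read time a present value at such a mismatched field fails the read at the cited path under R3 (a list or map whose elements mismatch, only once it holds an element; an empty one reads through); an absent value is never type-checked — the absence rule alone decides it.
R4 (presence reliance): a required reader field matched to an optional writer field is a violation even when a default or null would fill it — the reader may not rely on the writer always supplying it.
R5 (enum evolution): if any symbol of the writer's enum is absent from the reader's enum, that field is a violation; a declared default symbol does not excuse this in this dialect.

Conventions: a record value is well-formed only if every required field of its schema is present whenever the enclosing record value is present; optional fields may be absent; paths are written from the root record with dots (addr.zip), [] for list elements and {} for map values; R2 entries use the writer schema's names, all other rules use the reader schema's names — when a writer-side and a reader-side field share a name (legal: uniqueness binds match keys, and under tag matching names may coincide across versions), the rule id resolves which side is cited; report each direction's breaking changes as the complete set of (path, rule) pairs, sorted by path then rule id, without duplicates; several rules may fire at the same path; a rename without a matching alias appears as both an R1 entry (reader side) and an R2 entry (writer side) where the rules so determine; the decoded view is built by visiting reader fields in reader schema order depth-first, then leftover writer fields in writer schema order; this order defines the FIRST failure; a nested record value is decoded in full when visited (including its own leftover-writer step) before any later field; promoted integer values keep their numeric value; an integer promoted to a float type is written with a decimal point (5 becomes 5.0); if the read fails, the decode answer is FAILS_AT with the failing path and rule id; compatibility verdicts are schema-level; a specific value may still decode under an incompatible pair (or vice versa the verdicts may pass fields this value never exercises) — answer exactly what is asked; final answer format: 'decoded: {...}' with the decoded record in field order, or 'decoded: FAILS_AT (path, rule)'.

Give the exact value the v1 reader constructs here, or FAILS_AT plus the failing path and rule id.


decoded: {"status": "AMBER", "scores": [-0.5, 3.75], "weight": 3.75, "latitude": 0.0, "score": 1.5, "retries": null, "label": "gamma"}

arrows below run writer -> reader for Session
decode walk for Session under reader schema v1:
  status := "AMBER"
  scores := [-0.5, 3.75]
  weight := 3.75
  latitude := 0.0 (from writer rating)
  score := 1.5
  retries := null (missing; optional => null)
  label := "gamma"
  => decoded: {"status": "AMBER", "scores": [-0.5, 3.75], "weight": 3.75, "latitude": 0.0, "score": 1.5, "retries": null, "label": "gamma"}
checking off the Session differences that do not matter here:
  field status in record Session: required changed to optional -> a verdict-level change on Session — the shown value reads the same
  renamed field latitude to rating in record Session (alias latitude declared on the renamed field) -> fires no rule on Session under this dialect and leaves the result unchanged
  field label in record Session: required changed to optional -> a verdict-level change on Session — the shown value reads the same


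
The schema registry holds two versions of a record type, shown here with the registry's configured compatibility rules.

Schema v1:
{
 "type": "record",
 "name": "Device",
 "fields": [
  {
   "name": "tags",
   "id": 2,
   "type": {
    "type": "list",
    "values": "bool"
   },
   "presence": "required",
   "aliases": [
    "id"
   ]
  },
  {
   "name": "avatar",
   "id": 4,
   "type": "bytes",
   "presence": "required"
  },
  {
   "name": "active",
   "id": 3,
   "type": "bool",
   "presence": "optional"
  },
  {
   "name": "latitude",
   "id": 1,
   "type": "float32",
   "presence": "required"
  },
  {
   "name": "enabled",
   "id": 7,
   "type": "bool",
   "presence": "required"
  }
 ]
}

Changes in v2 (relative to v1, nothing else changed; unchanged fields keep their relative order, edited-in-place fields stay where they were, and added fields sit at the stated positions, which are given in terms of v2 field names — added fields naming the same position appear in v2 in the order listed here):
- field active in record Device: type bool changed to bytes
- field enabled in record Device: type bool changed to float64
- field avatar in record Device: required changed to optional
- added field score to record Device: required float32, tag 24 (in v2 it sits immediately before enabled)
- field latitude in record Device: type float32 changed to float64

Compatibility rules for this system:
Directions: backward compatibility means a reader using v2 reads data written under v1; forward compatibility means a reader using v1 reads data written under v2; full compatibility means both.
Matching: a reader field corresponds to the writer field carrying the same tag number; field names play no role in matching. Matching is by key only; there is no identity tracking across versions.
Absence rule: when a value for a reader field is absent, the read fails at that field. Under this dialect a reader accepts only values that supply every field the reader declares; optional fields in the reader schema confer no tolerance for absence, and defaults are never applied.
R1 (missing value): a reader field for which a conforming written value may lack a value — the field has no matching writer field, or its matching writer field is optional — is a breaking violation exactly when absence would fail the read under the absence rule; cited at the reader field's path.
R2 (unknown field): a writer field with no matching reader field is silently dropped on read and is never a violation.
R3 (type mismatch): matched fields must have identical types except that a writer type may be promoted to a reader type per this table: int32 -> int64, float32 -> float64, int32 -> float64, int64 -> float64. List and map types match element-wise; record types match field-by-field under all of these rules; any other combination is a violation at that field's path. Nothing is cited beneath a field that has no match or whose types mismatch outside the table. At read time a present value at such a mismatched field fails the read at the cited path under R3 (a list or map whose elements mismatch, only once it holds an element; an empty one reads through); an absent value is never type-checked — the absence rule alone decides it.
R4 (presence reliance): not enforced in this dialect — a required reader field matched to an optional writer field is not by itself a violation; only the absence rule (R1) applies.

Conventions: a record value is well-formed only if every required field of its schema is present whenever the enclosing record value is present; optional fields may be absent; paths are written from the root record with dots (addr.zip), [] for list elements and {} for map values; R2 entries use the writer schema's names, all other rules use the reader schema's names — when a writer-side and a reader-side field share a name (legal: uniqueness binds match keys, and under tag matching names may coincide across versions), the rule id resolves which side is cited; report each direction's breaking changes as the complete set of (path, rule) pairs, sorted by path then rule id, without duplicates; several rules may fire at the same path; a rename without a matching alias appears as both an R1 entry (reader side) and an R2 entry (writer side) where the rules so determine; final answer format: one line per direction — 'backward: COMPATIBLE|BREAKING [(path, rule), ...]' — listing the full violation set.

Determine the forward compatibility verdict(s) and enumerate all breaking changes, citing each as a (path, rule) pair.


arrows below run writer -> reader for Device
forward analysis of Device with v1 as reader and v2 as writer:
  tags: list<bool> -> list<bool>, writer required; from tags
  avatar: bytes -> bytes, writer optional; from avatar
  active: bytes -> bool, writer optional; from active
  latitude: float64 -> float32, writer required; from latitude
  enabled: float64 -> bool, writer required; from enabled
  writer field score has no reader counterpart
  breaking: (active, R1)
  breaking: (active, R3)
  breaking: (avatar, R1)
  breaking: (enabled, R3)
  breaking: (latitude, R3)
  => forward: BREAKING (5)
diffs on Device not affecting the asked answer:
  added field score to record Device: required float32, tag 24 (in v2 it sits immediately before enabled) -> its effect on Device is confined to the backward direction, not asked

forward: BREAKING [(active, R1), (active, R3), (avatar, R1), (enabled, R3), (latitude, R3)]


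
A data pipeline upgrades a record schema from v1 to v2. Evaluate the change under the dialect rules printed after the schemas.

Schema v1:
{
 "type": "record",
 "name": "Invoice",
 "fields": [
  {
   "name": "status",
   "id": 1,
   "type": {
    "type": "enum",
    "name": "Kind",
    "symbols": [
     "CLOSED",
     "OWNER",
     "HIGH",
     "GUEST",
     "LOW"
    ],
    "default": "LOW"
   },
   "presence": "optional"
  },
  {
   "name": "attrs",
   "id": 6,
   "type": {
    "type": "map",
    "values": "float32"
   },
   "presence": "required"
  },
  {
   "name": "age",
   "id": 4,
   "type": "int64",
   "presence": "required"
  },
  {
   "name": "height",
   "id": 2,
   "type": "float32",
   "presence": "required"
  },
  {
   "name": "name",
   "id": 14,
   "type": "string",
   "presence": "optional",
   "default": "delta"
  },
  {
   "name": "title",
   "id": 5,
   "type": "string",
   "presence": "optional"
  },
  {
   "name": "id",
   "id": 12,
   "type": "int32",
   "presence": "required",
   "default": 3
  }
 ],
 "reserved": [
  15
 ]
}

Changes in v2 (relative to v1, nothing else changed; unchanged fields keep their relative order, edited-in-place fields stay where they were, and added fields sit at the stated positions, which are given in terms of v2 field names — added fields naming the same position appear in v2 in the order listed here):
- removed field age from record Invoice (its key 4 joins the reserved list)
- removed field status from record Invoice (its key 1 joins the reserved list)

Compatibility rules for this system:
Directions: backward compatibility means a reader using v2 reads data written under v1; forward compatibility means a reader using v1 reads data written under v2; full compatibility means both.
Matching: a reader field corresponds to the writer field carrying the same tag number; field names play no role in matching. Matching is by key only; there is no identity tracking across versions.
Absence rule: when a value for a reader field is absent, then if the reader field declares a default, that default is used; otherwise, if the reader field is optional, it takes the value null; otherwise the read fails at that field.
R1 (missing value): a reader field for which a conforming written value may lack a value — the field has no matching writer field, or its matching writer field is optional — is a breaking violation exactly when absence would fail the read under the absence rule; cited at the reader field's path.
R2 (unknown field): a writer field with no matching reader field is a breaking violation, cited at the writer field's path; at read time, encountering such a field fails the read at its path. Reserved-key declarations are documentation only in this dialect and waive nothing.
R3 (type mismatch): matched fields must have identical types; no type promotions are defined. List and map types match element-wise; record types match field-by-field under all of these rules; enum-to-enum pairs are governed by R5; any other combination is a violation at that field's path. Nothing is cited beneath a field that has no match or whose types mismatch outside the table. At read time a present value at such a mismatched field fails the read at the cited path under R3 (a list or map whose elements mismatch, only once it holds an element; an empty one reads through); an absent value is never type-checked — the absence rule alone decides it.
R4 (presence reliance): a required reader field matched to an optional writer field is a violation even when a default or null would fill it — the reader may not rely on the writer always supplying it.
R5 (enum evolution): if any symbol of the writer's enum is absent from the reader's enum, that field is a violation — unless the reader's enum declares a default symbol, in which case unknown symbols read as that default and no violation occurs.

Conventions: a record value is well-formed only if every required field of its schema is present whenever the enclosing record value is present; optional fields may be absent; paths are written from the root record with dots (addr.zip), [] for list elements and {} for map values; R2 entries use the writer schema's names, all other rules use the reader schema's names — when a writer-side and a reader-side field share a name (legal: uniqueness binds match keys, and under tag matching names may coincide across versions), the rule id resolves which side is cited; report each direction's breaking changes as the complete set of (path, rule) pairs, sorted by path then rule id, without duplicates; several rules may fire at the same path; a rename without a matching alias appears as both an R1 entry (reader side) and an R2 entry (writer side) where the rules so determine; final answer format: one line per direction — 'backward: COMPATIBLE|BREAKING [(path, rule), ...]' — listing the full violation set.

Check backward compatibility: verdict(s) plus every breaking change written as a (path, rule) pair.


arrows below run writer -> reader for Invoice
backward pass over Invoice, reader schema v2, writer schema v1:
  attrs: map<string, float32> -> map<string, float32>, writer required; from attrs
  height: float32 -> float32, writer required; from height
  name: string -> string, writer optional; from name
  title: string -> string, writer optional; from title
  id: int32 -> int32, writer required; from id
  writer status: unknown to reader
  writer age: unknown to reader
  R2 fires at age
  R2 fires at status
  => backward: BREAKING (2)

backward: BREAKING [(age, R2), (status, R2)]


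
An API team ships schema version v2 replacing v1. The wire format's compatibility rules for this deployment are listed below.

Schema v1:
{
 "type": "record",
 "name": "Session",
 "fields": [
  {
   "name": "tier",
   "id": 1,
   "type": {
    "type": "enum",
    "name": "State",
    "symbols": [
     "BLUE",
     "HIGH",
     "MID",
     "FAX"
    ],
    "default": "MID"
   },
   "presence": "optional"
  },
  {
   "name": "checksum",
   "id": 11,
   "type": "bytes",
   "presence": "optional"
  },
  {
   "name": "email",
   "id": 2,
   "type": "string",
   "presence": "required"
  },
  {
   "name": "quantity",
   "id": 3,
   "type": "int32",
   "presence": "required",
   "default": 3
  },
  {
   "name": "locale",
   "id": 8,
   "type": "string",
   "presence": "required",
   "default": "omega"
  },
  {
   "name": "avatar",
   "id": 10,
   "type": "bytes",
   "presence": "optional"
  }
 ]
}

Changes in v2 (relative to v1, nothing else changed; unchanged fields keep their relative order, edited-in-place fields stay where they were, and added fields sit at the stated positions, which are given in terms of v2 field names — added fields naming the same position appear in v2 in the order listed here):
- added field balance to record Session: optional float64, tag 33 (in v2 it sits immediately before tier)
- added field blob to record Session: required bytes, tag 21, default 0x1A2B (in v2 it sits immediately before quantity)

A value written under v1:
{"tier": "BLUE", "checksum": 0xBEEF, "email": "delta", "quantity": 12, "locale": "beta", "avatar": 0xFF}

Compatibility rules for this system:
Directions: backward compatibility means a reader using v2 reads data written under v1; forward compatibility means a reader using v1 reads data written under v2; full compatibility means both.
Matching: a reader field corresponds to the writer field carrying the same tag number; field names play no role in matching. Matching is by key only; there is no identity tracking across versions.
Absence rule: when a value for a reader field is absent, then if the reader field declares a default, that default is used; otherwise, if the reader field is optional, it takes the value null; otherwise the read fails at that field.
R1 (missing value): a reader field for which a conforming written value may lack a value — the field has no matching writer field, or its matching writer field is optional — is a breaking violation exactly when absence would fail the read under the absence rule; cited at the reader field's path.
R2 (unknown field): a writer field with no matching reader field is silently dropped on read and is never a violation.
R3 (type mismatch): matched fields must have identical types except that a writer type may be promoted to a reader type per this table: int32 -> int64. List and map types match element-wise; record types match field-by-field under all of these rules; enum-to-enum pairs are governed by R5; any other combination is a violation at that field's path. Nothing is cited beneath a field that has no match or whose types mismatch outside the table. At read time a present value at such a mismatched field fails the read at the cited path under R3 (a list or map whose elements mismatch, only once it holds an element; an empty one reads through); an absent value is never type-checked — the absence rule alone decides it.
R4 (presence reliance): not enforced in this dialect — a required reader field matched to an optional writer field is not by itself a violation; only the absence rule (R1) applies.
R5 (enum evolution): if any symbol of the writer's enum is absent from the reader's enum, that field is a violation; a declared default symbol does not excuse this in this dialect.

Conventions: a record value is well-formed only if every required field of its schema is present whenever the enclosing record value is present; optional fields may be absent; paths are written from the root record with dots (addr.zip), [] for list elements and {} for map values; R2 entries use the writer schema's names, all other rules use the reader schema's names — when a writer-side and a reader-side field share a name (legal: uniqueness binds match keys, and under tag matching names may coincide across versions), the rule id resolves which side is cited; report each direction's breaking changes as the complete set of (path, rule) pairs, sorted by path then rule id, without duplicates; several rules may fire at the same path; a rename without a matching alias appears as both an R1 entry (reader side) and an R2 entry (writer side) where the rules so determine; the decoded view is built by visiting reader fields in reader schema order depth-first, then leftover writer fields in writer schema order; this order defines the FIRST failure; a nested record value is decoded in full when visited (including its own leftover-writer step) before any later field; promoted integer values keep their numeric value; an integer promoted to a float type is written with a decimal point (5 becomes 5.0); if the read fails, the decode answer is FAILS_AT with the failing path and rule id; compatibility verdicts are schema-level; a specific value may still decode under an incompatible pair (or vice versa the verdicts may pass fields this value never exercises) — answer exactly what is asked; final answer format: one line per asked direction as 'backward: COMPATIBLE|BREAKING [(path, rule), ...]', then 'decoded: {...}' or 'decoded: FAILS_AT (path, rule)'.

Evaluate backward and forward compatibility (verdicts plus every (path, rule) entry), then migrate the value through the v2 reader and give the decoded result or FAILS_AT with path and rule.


in Session below, arrows point writer -> reader
backward analysis of Session with v2 as reader and v1 as writer:
  no writer field matches reader balance
  tier <- tier (State -> State, writer optional)
  checksum <- checksum (bytes -> bytes, writer optional)
  email <- email (string -> string, writer required)
  no writer field matches reader blob
  quantity <- quantity (int32 -> int32, writer required)
  locale <- locale (string -> string, writer required)
  avatar <- avatar (bytes -> bytes, writer optional)
  nothing fires on Session: backward is COMPATIBLE
forward analysis of Session with v1 as reader and v2 as writer:
  tier <- tier (State -> State, writer optional)
  checksum <- checksum (bytes -> bytes, writer optional)
  email <- email (string -> string, writer required)
  quantity <- quantity (int32 -> int32, writer required)
  locale <- locale (string -> string, writer required)
  avatar <- avatar (bytes -> bytes, writer optional)
  leftover writer field: balance
  leftover writer field: blob
  nothing fires on Session: forward is COMPATIBLE
decoding the Session value with the v2 reader:
  balance := null (missing; optional => null)
  tier := "BLUE"
  checksum := 0xBEEF
  email := "delta"
  blob := 0x1A2B (missing; default applied)
  quantity := 12
  locale := "beta"
  avatar := 0xFF
  => decoded: {"balance": null, "tier": "BLUE", "checksum": 0xBEEF, "email": "delta", "blob": 0x1A2B, "quantity": 12, "locale": "beta", "avatar": 0xFF}

backward: COMPATIBLE []; forward: COMPATIBLE []; decoded: {"balance": null, "tier": "BLUE", "checksum": 0xBEEF, "email": "delta", "blob": 0x1A2B, "quantity": 12, "locale": "beta", "avatar": 0xFF}


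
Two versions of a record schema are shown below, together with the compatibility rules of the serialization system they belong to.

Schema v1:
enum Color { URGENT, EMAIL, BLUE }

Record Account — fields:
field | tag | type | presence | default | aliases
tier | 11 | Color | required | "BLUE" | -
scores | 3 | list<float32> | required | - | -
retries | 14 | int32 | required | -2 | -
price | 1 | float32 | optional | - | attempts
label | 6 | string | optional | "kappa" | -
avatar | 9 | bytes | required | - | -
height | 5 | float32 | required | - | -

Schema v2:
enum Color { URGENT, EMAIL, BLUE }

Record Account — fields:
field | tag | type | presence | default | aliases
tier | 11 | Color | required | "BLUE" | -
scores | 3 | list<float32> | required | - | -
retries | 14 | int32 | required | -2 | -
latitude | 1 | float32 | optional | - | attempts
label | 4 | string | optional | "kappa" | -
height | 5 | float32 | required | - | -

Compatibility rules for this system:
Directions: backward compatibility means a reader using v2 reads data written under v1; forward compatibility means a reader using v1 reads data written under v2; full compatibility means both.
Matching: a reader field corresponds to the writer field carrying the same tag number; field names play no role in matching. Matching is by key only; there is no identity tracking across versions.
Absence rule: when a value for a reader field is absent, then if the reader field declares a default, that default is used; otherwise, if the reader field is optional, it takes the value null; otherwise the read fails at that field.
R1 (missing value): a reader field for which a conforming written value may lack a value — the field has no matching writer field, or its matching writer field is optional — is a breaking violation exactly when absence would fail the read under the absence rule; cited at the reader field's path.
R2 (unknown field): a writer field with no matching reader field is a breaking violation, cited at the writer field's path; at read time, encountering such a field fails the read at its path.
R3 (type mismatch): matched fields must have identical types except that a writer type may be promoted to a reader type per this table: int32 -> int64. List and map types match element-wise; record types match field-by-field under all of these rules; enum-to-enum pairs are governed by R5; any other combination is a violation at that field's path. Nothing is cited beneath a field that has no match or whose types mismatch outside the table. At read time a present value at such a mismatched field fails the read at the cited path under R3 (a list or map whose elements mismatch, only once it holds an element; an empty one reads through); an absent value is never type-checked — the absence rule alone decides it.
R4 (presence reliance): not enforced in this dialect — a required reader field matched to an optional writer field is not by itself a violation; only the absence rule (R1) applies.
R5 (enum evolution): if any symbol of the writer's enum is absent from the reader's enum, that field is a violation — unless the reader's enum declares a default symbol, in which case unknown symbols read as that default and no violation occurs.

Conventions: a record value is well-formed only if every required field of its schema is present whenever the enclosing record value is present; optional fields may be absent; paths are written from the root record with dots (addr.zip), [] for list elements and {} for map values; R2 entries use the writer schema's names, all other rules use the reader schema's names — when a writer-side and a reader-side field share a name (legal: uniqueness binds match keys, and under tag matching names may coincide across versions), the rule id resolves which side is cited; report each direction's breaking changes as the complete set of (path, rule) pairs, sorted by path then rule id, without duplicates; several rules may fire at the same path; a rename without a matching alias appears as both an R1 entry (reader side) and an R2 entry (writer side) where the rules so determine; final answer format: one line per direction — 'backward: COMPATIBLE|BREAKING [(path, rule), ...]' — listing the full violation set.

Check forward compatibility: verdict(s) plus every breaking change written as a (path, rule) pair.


each type pair in Account: writer, then reader
forward for Account (reader v1, writer v2):
  Color -> Color, writer required: tier aligns to tier
  list<float32> -> list<float32>, writer required: scores aligns to scores
  int32 -> int32, writer required: retries aligns to retries
  float32 -> float32, writer optional: price aligns to latitude
  label: no writer match
  avatar: no writer match
  float32 -> float32, writer required: height aligns to height
  label (writer side), unknown to reader
  R1 fires at avatar
  R2 fires at label
  forward on Account therefore BREAKING (2)
the other Account changes do not affect what is asked:
  renamed field price to latitude in record Account -> triggers nothing under Account's printed rules — same verdict

forward: BREAKING [(avatar, R1), (label, R2)]


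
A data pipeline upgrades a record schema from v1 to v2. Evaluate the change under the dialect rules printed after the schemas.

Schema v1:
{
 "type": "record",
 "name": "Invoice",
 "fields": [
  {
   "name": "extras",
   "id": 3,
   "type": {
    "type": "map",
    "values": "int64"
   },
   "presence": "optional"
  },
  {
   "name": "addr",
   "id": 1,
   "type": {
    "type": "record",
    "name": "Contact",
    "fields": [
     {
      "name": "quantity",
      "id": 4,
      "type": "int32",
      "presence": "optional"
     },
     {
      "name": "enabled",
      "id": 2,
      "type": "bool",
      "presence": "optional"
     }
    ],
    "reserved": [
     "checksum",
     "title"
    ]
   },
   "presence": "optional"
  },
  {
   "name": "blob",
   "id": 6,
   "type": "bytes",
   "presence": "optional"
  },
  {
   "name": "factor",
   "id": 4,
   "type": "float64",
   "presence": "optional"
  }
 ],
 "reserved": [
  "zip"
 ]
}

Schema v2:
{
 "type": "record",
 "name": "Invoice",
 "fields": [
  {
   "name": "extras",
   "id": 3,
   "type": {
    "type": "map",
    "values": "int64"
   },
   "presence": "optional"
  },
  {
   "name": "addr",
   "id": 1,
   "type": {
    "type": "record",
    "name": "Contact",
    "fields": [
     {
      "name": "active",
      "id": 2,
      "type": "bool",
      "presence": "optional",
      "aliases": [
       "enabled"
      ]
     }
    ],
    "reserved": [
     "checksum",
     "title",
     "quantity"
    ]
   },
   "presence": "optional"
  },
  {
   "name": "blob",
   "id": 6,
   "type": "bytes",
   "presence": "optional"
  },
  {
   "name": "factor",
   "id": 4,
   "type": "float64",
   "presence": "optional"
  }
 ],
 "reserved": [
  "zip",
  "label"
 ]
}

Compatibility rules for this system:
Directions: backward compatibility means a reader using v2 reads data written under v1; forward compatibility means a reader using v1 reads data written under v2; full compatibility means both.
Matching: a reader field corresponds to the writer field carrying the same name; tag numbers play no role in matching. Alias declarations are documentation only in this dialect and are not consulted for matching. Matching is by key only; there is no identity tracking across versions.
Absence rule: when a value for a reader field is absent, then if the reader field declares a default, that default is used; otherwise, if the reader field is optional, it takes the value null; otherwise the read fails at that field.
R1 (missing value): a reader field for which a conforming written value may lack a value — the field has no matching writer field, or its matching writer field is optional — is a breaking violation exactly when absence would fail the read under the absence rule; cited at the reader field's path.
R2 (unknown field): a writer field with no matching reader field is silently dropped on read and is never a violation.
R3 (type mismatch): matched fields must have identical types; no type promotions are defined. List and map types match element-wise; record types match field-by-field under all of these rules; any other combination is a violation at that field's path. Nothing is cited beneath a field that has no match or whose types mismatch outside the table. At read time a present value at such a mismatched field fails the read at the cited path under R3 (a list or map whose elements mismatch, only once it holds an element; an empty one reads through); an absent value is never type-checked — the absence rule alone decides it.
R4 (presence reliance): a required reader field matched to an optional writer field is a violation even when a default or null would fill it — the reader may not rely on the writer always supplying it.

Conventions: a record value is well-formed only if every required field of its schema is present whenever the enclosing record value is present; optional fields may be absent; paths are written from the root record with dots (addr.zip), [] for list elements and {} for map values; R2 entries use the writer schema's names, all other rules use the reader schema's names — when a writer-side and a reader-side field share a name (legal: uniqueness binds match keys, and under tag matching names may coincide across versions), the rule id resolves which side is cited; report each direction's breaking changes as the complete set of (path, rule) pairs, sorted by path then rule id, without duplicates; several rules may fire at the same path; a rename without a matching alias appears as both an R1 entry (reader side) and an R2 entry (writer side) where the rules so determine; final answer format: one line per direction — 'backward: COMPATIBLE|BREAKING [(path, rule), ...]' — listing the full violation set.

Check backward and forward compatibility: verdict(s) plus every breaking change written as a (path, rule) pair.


backward: COMPATIBLE []; forward: COMPATIBLE []

in Invoice below, arrows point writer -> reader
backward on Invoice — v2 reading data written by v1:
  map<string, int64> -> map<string, int64>, writer optional: extras aligns to extras
  Contact -> Contact, writer optional: addr aligns to addr
  bytes -> bytes, writer optional: blob aligns to blob
  float64 -> float64, writer optional: factor aligns to factor
  no writer field matches reader addr.active
  writer field addr.quantity has no reader counterpart
  writer field addr.enabled has no reader counterpart
  => backward: COMPATIBLE
forward on Invoice — v1 reading data written by v2:
  map<string, int64> -> map<string, int64>, writer optional: extras aligns to extras
  Contact -> Contact, writer optional: addr aligns to addr
  bytes -> bytes, writer optional: blob aligns to blob
  float64 -> float64, writer optional: factor aligns to factor
  no writer field matches reader addr.quantity
  no writer field matches reader addr.enabled
  writer field addr.active has no reader counterpart
  => forward: COMPATIBLE


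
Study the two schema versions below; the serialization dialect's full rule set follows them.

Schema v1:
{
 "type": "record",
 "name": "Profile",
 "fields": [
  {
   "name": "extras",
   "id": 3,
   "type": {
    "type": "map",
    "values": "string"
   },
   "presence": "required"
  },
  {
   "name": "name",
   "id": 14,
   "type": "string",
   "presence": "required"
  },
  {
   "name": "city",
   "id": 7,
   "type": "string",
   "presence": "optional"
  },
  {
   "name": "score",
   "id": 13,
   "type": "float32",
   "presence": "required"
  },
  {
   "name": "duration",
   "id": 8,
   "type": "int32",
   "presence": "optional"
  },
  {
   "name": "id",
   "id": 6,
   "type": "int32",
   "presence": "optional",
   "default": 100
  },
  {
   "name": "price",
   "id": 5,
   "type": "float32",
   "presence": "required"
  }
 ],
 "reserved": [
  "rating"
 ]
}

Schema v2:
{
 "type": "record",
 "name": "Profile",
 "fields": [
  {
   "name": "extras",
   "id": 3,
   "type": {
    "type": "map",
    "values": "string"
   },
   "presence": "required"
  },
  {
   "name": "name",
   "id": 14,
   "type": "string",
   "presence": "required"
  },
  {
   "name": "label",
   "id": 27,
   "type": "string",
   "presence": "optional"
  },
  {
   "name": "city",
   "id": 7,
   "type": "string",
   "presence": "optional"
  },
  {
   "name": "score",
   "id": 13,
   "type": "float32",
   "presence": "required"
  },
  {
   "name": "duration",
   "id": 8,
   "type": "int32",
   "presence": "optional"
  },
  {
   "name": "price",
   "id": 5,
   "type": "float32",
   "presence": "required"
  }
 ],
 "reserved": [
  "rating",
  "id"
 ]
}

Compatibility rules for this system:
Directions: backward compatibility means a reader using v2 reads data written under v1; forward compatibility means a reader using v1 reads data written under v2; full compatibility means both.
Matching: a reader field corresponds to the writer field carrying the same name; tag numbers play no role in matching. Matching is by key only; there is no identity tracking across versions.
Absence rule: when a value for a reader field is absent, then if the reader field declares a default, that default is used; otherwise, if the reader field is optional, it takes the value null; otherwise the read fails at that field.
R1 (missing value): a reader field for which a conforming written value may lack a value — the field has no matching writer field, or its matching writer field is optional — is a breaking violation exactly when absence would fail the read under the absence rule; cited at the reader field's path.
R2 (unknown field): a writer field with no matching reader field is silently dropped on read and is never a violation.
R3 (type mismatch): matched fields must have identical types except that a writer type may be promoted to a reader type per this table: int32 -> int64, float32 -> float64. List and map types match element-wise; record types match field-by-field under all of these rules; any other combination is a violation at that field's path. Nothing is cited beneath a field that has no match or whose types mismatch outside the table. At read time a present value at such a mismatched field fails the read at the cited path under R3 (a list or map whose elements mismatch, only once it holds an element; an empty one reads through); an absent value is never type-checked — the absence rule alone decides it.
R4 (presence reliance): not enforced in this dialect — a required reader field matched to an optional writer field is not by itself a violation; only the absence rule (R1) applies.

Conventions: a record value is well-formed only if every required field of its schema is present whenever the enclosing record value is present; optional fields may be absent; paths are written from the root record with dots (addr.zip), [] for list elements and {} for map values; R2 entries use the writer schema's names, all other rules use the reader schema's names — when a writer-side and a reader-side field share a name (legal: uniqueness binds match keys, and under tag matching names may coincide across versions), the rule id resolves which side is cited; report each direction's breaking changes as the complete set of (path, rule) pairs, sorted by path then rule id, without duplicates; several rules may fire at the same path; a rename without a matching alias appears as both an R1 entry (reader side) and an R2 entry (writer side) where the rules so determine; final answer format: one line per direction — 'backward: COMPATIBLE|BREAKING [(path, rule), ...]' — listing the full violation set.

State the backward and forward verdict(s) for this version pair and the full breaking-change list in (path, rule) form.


backward: COMPATIBLE []; forward: COMPATIBLE []

the writer's type comes first in each Profile pair
checking backward for Profile: reader v2 against writer v1:
  map<string, string> -> map<string, string>, writer required: extras aligns to extras
  string -> string, writer required: name aligns to name
  no writer field matches reader label
  string -> string, writer optional: city aligns to city
  float32 -> float32, writer required: score aligns to score
  int32 -> int32, writer optional: duration aligns to duration
  float32 -> float32, writer required: price aligns to price
  writer field id has no reader counterpart
  => no violations; backward on Profile: COMPATIBLE
checking forward for Profile: reader v1 against writer v2:
  map<string, string> -> map<string, string>, writer required: extras aligns to extras
  string -> string, writer required: name aligns to name
  string -> string, writer optional: city aligns to city
  float32 -> float32, writer required: score aligns to score
  int32 -> int32, writer optional: duration aligns to duration
  no writer field matches reader id
  float32 -> float32, writer required: price aligns to price
  writer field label has no reader counterpart
  => no violations; forward on Profile: COMPATIBLE
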